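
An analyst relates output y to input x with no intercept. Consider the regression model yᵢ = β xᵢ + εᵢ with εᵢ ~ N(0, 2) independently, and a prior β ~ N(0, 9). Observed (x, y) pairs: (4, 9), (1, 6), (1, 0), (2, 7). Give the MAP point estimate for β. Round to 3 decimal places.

β̂_MAP = 2.520

log p(β | y) = −Σ(yᵢ − βxᵢ)²/(2·2) − β²/(2·9) + const.
Setting the derivative to zero: Σxᵢ(yᵢ − βxᵢ)/2 − β/9 = 0, so β = Σxᵢyᵢ / (Σxᵢ² + σ²/τ²).
Σxᵢyᵢ = 4·9 + 1·6 + 1·0 + 2·7 = 56; Σxᵢ² = 22; σ²/τ² = 2/9.
β̂_MAP = 56 / (22 + 2/9) = 56/(200/9) = 63/25 ≈ 2.520.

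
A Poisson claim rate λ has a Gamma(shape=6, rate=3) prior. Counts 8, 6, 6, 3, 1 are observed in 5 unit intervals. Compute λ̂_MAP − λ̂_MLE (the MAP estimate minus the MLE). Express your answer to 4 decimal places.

Σxᵢ = 24. Posterior is Gamma(30, 8); MAP = (30−1)/8 = 29/8 ≈ 3.62500.
MLE = x̄ = 24/5 ≈ 4.80000.
Difference = 29/8 − 24/5 = -47/40 ≈ -1.1750.

MAP − MLE = -1.1750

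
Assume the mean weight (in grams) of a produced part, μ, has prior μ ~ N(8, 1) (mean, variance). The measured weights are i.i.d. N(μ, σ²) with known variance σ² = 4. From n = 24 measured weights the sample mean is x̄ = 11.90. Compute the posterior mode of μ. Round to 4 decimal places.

n = 24, x̄ = 11.90.
For a Normal prior and Normal likelihood with known variance, the posterior is Normal; its mode equals its mean, the precision-weighted average.
Prior precision 1/σ₀² = 1/1 = 1; data precision n/σ² = 24/4 = 6.
μ̂ = (1·8 + 6·11.9) / (1 + 6) = 79.4/7 = 397/35 ≈ 11.3429.

μ̂_MAP = 11.3429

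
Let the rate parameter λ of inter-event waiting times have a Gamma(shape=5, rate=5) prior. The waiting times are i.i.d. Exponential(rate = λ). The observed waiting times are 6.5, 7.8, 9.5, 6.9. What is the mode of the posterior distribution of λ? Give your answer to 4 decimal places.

λ̂_MAP = 0.2241

The Exponential(rate=λ) likelihood is ∝ λ^n e^(−λΣtᵢ). Here n = 4 and Σtᵢ = 6.5 + 7.8 + 9.5 + 6.9 = 30.7.
Posterior ∝ λ^4e^(−5λ) · λ^4e^(−30.7λ) = λ^8e^(−35.7λ), i.e. Gamma(9, 35.7).
Mode = (a−1)/b = 8/35.7 ≈ 0.2241.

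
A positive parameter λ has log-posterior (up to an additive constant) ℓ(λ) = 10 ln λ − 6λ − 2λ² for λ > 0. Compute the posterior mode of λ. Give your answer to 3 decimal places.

λ̂_MAP = 1.000

ℓ'(λ) = 10/λ − 6 − 4λ. Setting this to zero and multiplying by λ: 4λ² + 6λ − 10 = 0.
λ = (−6 + √(6² + 4·4·10)) / (2·4) = (−6 + √196) / 8 = (−6 + 14)/8 = 1.
ℓ''(λ) = −10/λ² − 4 < 0, confirming a maximum.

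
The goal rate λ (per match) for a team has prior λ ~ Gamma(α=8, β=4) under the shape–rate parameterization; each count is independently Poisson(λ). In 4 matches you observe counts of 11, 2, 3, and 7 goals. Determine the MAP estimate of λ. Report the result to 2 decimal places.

λ̂_MAP = 3.75

Σxᵢ = 11+2+3+7 = 23, with n = 4.
Posterior ∝ λ^7e^(−4λ) · λ^23e^(−4λ) = λ^30e^(−8λ), i.e. Gamma(shape=31, rate=8).
The mode of a Gamma(a, b) with a ≥ 1 (shape–rate) is (a−1)/b = 30/8 ≈ 3.75.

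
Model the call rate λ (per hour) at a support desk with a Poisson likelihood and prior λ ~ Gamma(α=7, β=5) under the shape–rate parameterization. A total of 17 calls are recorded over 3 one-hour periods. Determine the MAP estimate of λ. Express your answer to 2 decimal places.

Σxᵢ = 17, n = 3.
Posterior ∝ λ^6e^(−5λ) · λ^17e^(−3λ) = λ^23e^(−8λ), i.e. Gamma(shape=24, rate=8).
The mode of a Gamma(a, b) with a ≥ 1 (shape–rate) is (a−1)/b = 23/8 ≈ 2.88.

λ̂_MAP = 2.88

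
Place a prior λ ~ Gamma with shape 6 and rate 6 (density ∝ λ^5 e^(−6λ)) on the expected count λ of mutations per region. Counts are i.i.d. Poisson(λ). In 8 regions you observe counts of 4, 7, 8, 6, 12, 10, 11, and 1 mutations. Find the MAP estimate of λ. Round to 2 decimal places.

λ̂_MAP = 4.57

Σxᵢ = 4+7+8+6+12+10+11+1 = 59, with n = 8.
Posterior ∝ λ^5e^(−6λ) · λ^59e^(−8λ) = λ^64e^(−14λ), i.e. Gamma(shape=65, rate=14).
The mode of a Gamma(a, b) with a ≥ 1 (shape–rate) is (a−1)/b = 64/14 ≈ 4.57.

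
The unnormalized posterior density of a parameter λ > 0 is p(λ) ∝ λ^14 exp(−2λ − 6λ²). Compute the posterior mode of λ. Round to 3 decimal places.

λ̂_MAP = 1.000

ℓ'(λ) = 14/λ − 2 − 12λ. Setting this to zero and multiplying by λ: 12λ² + 2λ − 14 = 0.
λ = (−2 + √(2² + 4·12·14)) / (2·12) = (−2 + √676) / 24 = (−2 + 26)/24 = 1.
ℓ''(λ) = −14/λ² − 12 < 0, confirming a maximum.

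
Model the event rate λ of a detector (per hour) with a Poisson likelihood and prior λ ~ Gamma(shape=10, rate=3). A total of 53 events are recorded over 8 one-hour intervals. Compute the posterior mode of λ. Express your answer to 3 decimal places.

λ̂_MAP = 5.636

Σxᵢ = 53, n = 8.
Posterior ∝ λ^9e^(−3λ) · λ^53e^(−8λ) = λ^62e^(−11λ), i.e. Gamma(shape=63, rate=11).
The mode of a Gamma(a, b) with a ≥ 1 (shape–rate) is (a−1)/b = 62/11 ≈ 5.636.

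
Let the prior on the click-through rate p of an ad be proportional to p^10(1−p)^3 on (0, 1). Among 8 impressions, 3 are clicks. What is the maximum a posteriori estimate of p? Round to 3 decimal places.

The prior density ∝ p^10(1−p)^3 is the kernel of Beta(11, 4).
Data: 3 successes in 8 trials. The binomial likelihood contributes p^3(1−p)^5, so the posterior is Beta(11+3, 4+5) = Beta(14, 9).
For Beta(a, b) with a, b > 1 the mode is (a−1)/(a+b−2) = 13/21 ≈ 0.619.

p̂_MAP = 0.619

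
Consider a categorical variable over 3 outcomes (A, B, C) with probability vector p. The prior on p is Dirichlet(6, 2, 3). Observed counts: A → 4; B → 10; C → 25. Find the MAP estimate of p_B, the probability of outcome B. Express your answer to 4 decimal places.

MAP estimate of p_B = 0.2340

The posterior is Dirichlet(αᵢ + nᵢ) = Dirichlet(10, 12, 28).
For a Dirichlet(a₁,…,a_K) with all aᵢ > 1, the mode has j-th component (aⱼ − 1)/(Σaᵢ − K).
Here Σaᵢ = 50 and K = 3, so p_B = (12 − 1)/(50 − 3) = 11/47 ≈ 0.2340.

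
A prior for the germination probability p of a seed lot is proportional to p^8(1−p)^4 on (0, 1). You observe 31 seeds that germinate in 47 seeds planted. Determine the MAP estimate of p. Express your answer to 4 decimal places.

p̂_MAP = 0.6610

The prior density ∝ p^8(1−p)^4 is the kernel of Beta(9, 5).
Data: 31 successes in 47 trials. The binomial likelihood contributes p^31(1−p)^16, so the posterior is Beta(9+31, 5+16) = Beta(40, 21).
For Beta(a, b) with a, b > 1 the mode is (a−1)/(a+b−2) = 39/59 ≈ 0.6610.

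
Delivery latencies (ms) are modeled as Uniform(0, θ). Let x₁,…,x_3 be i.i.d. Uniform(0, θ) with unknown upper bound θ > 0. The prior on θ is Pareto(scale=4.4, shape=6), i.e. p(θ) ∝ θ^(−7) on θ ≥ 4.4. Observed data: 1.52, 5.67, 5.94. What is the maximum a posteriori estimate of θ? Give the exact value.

θ̂_MAP = 5.94

The Uniform(0, θ) likelihood is θ^(−n) for θ ≥ max(xᵢ), zero otherwise. Here max(xᵢ) = 5.94.
Posterior ∝ θ^(−7) · θ^(−3) = θ^(−10) on θ ≥ max(4.4, 5.94) = 5.94.
This density is strictly decreasing in θ, so the posterior mode lies at the lower boundary of the support.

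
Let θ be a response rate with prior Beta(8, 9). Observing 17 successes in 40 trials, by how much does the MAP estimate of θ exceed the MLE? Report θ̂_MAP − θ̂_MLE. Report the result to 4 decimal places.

Posterior is Beta(25, 32); MAP = (25−1)/(57−2) = 24/55 ≈ 0.43636.
MLE ignores the prior: θ̂_MLE = k/n = 17/40 ≈ 0.42500.
Difference = 24/55 − 17/40 = 1/88 ≈ 0.0114.

MAP − MLE = 0.0114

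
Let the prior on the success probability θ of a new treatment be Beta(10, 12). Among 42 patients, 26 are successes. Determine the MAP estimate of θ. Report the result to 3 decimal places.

θ̂_MAP = 0.565

Prior: Beta(10, 12).
Data: 26 successes in 42 trials. The binomial likelihood contributes θ^26(1−θ)^16, so the posterior is Beta(10+26, 12+16) = Beta(36, 28).
For Beta(a, b) with a, b > 1 the mode is (a−1)/(a+b−2) = 35/62 ≈ 0.565.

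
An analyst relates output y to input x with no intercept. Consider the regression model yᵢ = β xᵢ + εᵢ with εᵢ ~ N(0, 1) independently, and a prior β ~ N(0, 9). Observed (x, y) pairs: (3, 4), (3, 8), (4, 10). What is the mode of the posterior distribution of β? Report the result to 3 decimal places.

log p(β | y) = −Σ(yᵢ − βxᵢ)²/(2·1) − β²/(2·9) + const.
Setting the derivative to zero: Σxᵢ(yᵢ − βxᵢ)/1 − β/9 = 0, so β = Σxᵢyᵢ / (Σxᵢ² + σ²/τ²).
Σxᵢyᵢ = 3·4 + 3·8 + 4·10 = 76; Σxᵢ² = 34; σ²/τ² = 1/9.
β̂_MAP = 76 / (34 + 1/9) = 76/(307/9) = 684/307 ≈ 2.228.

β̂_MAP = 2.228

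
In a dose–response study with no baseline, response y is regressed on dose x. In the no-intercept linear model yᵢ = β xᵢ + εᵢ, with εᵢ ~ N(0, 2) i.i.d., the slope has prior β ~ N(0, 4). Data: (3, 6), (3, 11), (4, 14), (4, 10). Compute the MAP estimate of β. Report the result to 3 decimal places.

log p(β | y) = −Σ(yᵢ − βxᵢ)²/(2·2) − β²/(2·4) + const.
Setting the derivative to zero: Σxᵢ(yᵢ − βxᵢ)/2 − β/4 = 0, so β = Σxᵢyᵢ / (Σxᵢ² + σ²/τ²).
Σxᵢyᵢ = 3·6 + 3·11 + 4·14 + 4·10 = 147; Σxᵢ² = 50; σ²/τ² = 0.5.
β̂_MAP = 147 / (50 + 0.5) = 147/50.5 ≈ 2.911.

β̂_MAP = 2.911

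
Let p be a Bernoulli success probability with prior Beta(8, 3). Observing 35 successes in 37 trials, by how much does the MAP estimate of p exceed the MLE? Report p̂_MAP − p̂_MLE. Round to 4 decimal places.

Posterior is Beta(43, 5); MAP = (43−1)/(48−2) = 42/46 ≈ 0.91304.
MLE ignores the prior: p̂_MLE = k/n = 35/37 ≈ 0.94595.
Difference = 42/46 − 35/37 = -28/851 ≈ -0.0329.

MAP − MLE = -0.0329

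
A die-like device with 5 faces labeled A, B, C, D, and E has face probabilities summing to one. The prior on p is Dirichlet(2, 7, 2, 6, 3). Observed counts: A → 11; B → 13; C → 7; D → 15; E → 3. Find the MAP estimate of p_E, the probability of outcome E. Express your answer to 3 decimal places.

MAP estimate of p_E = 0.078

The posterior is Dirichlet(αᵢ + nᵢ) = Dirichlet(13, 20, 9, 21, 6).
For a Dirichlet(a₁,…,a_K) with all aᵢ > 1, the mode has j-th component (aⱼ − 1)/(Σaᵢ − K).
Here Σaᵢ = 69 and K = 5, so p_E = (6 − 1)/(69 − 5) = 5/64 ≈ 0.078.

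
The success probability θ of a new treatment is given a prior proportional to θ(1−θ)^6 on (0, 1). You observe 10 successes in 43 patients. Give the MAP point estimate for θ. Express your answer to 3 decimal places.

The prior density ∝ θ(1−θ)^6 is the kernel of Beta(2, 7).
Data: 10 successes in 43 trials. The binomial likelihood contributes θ^10(1−θ)^33, so the posterior is Beta(2+10, 7+33) = Beta(12, 40).
For Beta(a, b) with a, b > 1 the mode is (a−1)/(a+b−2) = 11/50 ≈ 0.220.

θ̂_MAP = 0.220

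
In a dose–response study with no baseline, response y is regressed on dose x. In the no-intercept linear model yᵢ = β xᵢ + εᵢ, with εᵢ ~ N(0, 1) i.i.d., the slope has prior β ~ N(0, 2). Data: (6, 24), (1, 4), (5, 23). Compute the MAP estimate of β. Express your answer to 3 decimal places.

β̂_MAP = 4.208

log p(β | y) = −Σ(yᵢ − βxᵢ)²/(2·1) − β²/(2·2) + const.
Setting the derivative to zero: Σxᵢ(yᵢ − βxᵢ)/1 − β/2 = 0, so β = Σxᵢyᵢ / (Σxᵢ² + σ²/τ²).
Σxᵢyᵢ = 6·24 + 1·4 + 5·23 = 263; Σxᵢ² = 62; σ²/τ² = 0.5.
β̂_MAP = 263 / (62 + 0.5) = 263/62.5 ≈ 4.208.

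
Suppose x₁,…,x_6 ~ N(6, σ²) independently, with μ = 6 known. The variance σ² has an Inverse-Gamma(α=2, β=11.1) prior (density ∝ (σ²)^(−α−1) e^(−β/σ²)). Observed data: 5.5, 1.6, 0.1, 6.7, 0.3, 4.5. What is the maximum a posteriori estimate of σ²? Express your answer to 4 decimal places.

σ̂²_MAP = 9.3208

Sum of squared deviations about the known mean: SS = (5.5−6)² + (1.6−6)² + (0.1−6)² + (6.7−6)² + (0.3−6)² + (4.5−6)² = 89.65.
The Normal likelihood contributes (σ²)^(−n/2) exp(−SS/(2σ²)), so the posterior is Inverse-Gamma(α + n/2, β + SS/2) = Inverse-Gamma(5, 55.925).
The mode of Inverse-Gamma(a, b) is b/(a+1) = 55.925/6 ≈ 9.3208.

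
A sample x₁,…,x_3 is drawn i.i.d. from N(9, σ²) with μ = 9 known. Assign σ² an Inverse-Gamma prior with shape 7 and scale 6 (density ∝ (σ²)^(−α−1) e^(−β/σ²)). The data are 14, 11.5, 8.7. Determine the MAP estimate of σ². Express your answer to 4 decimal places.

Sum of squared deviations about the known mean: SS = (14−9)² + (11.5−9)² + (8.7−9)² = 31.34.
The Normal likelihood contributes (σ²)^(−n/2) exp(−SS/(2σ²)), so the posterior is Inverse-Gamma(α + n/2, β + SS/2) = Inverse-Gamma(8.5, 21.67).
The mode of Inverse-Gamma(a, b) is b/(a+1) = 21.67/9.5 ≈ 2.2811.

σ̂²_MAP = 2.2811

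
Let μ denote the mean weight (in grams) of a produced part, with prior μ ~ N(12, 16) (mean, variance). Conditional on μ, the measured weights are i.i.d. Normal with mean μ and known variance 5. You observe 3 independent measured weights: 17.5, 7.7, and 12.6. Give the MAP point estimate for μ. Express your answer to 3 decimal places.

n = 3; x̄ = (17.5 + 7.7 + 12.6)/3 = 37.8/3 = 12.6.
For a Normal prior and Normal likelihood with known variance, the posterior is Normal; its mode equals its mean, the precision-weighted average.
Prior precision 1/σ₀² = 1/16 = 0.0625; data precision n/σ² = 3/5 = 0.6.
μ̂ = (0.0625·12 + 0.6·12.6) / (0.0625 + 0.6) = 8.31/0.6625 = 3324/265 ≈ 12.543.

μ̂_MAP = 12.543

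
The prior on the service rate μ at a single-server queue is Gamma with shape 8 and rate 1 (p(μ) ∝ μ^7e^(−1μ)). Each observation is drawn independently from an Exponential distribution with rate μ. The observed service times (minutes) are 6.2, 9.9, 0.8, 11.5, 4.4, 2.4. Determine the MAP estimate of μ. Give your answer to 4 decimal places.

The Exponential(rate=μ) likelihood is ∝ μ^n e^(−μΣtᵢ). Here n = 6 and Σtᵢ = 6.2 + 9.9 + 0.8 + 11.5 + 4.4 + 2.4 = 35.2.
Posterior ∝ μ^7e^(−1μ) · μ^6e^(−35.2μ) = μ^13e^(−36.2μ), i.e. Gamma(14, 36.2).
Mode = (a−1)/b = 13/36.2 ≈ 0.3591.

μ̂_MAP = 0.3591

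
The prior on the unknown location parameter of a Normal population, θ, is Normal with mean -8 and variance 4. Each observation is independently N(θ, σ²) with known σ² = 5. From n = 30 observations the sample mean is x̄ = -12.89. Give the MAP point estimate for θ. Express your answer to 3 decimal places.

θ̂_MAP = -12.694

n = 30, x̄ = -12.89.
For a Normal prior and Normal likelihood with known variance, the posterior is Normal; its mode equals its mean, the precision-weighted average.
Prior precision 1/σ₀² = 1/4 = 0.25; data precision n/σ² = 30/5 = 6.
θ̂ = (0.25·(-8) + 6·(-12.89)) / (0.25 + 6) = (-79.34)/6.25 = -12.6944 ≈ -12.694.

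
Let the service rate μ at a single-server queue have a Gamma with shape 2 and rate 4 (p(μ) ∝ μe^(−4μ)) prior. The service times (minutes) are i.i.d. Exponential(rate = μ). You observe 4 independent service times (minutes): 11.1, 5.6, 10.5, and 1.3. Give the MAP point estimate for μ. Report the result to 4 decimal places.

μ̂_MAP = 0.1538

The Exponential(rate=μ) likelihood is ∝ μ^n e^(−μΣtᵢ). Here n = 4 and Σtᵢ = 11.1 + 5.6 + 10.5 + 1.3 = 28.5.
Posterior ∝ μe^(−4μ) · μ^4e^(−28.5μ) = μ^5e^(−32.5μ), i.e. Gamma(6, 32.5).
Mode = (a−1)/b = 5/32.5 ≈ 0.1538.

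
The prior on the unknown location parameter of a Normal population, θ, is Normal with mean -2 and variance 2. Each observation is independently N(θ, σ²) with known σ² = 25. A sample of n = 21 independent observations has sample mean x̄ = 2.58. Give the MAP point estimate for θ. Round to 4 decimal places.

θ̂_MAP = 0.8710

n = 21, x̄ = 2.58.
For a Normal prior and Normal likelihood with known variance, the posterior is Normal; its mode equals its mean, the precision-weighted average.
Prior precision 1/σ₀² = 1/2 = 0.5; data precision n/σ² = 21/25 = 0.84.
θ̂ = (0.5·(-2) + 0.84·2.58) / (0.5 + 0.84) = 1.1672/1.34 = 1459/1675 ≈ 0.8710.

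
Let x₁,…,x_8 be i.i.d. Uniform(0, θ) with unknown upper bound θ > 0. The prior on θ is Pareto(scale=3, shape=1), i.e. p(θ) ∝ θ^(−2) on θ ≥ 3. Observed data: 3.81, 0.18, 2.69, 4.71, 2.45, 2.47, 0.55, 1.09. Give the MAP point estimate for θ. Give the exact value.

θ̂_MAP = 4.71

The Uniform(0, θ) likelihood is θ^(−n) for θ ≥ max(xᵢ), zero otherwise. Here max(xᵢ) = 4.71.
Posterior ∝ θ^(−2) · θ^(−8) = θ^(−10) on θ ≥ max(3, 4.71) = 4.71.
This density is strictly decreasing in θ, so the posterior mode lies at the lower boundary of the support.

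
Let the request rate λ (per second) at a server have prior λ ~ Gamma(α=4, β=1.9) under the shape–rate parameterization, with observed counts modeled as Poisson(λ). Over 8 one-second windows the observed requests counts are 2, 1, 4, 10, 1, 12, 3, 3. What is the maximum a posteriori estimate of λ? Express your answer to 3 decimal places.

λ̂_MAP = 3.939

Σxᵢ = 2+1+4+10+1+12+3+3 = 36, with n = 8.
Posterior ∝ λ^3e^(−1.9λ) · λ^36e^(−8λ) = λ^39e^(−9.9λ), i.e. Gamma(shape=40, rate=9.9).
The mode of a Gamma(a, b) with a ≥ 1 (shape–rate) is (a−1)/b = 39/9.9 ≈ 3.939.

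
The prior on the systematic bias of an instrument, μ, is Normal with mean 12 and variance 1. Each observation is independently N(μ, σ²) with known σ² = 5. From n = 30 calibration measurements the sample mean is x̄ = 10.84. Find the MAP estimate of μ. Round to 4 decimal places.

μ̂_MAP = 11.0057

n = 30, x̄ = 10.84.
For a Normal prior and Normal likelihood with known variance, the posterior is Normal; its mode equals its mean, the precision-weighted average.
Prior precision 1/σ₀² = 1/1 = 1; data precision n/σ² = 30/5 = 6.
μ̂ = (1·12 + 6·10.84) / (1 + 6) = 77.04/7 = 1926/175 ≈ 11.0057.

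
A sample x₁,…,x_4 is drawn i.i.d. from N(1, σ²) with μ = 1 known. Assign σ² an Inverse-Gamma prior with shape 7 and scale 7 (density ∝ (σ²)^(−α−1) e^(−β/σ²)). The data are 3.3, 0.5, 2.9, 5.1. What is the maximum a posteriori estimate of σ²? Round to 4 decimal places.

Sum of squared deviations about the known mean: SS = (3.3−1)² + (0.5−1)² + (2.9−1)² + (5.1−1)² = 25.96.
The Normal likelihood contributes (σ²)^(−n/2) exp(−SS/(2σ²)), so the posterior is Inverse-Gamma(α + n/2, β + SS/2) = Inverse-Gamma(9, 19.98).
The mode of Inverse-Gamma(a, b) is b/(a+1) = 19.98/10 ≈ 1.9980.

σ̂²_MAP = 1.9980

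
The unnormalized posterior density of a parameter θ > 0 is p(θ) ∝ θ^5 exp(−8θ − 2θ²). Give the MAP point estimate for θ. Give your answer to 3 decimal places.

θ̂_MAP = 0.500

ℓ'(θ) = 5/θ − 8 − 4θ. Setting this to zero and multiplying by θ: 4θ² + 8θ − 5 = 0.
θ = (−8 + √(8² + 4·4·5)) / (2·4) = (−8 + √144) / 8 = (−8 + 12)/8 = 1/2.
ℓ''(θ) = −5/θ² − 4 < 0, confirming a maximum.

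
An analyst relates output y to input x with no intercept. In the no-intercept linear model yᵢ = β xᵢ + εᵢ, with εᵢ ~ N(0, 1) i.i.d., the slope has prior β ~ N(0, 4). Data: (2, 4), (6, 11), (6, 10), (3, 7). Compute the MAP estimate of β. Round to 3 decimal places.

β̂_MAP = 1.818

log p(β | y) = −Σ(yᵢ − βxᵢ)²/(2·1) − β²/(2·4) + const.
Setting the derivative to zero: Σxᵢ(yᵢ − βxᵢ)/1 − β/4 = 0, so β = Σxᵢyᵢ / (Σxᵢ² + σ²/τ²).
Σxᵢyᵢ = 2·4 + 6·11 + 6·10 + 3·7 = 155; Σxᵢ² = 85; σ²/τ² = 0.25.
β̂_MAP = 155 / (85 + 0.25) = 155/85.25 ≈ 1.818.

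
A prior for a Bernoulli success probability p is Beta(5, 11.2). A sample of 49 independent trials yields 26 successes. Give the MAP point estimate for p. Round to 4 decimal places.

Prior: Beta(5, 11.2).
Data: 26 successes in 49 trials. The binomial likelihood contributes p^26(1−p)^23, so the posterior is Beta(5+26, 11.2+23) = Beta(31, 34.2).
For Beta(a, b) with a, b > 1 the mode is (a−1)/(a+b−2) = 30/63.2 ≈ 0.4747.

p̂_MAP = 0.4747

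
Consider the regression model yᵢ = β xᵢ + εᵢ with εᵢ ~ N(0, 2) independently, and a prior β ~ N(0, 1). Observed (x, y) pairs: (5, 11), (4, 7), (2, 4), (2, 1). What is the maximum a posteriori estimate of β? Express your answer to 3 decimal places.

β̂_MAP = 1.824

log p(β | y) = −Σ(yᵢ − βxᵢ)²/(2·2) − β²/(2·1) + const.
Setting the derivative to zero: Σxᵢ(yᵢ − βxᵢ)/2 − β/1 = 0, so β = Σxᵢyᵢ / (Σxᵢ² + σ²/τ²).
Σxᵢyᵢ = 5·11 + 4·7 + 2·4 + 2·1 = 93; Σxᵢ² = 49; σ²/τ² = 2.
β̂_MAP = 93 / (49 + 2) = 93/51 ≈ 1.824.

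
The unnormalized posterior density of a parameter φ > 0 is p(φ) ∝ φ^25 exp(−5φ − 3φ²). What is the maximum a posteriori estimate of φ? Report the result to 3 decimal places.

ℓ'(φ) = 25/φ − 5 − 6φ. Setting this to zero and multiplying by φ: 6φ² + 5φ − 25 = 0.
φ = (−5 + √(5² + 4·6·25)) / (2·6) = (−5 + √625) / 12 = (−5 + 25)/12 = 5/3.
ℓ''(φ) = −25/φ² − 6 < 0, confirming a maximum.

φ̂_MAP = 1.667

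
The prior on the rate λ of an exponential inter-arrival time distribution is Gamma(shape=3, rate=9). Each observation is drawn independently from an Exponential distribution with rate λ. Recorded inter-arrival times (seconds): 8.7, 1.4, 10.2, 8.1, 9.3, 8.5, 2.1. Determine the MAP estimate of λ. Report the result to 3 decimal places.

λ̂_MAP = 0.157

The Exponential(rate=λ) likelihood is ∝ λ^n e^(−λΣtᵢ). Here n = 7 and Σtᵢ = 8.7 + 1.4 + 10.2 + 8.1 + 9.3 + 8.5 + 2.1 = 48.3.
Posterior ∝ λ^2e^(−9λ) · λ^7e^(−48.3λ) = λ^9e^(−57.3λ), i.e. Gamma(10, 57.3).
Mode = (a−1)/b = 9/57.3 ≈ 0.157.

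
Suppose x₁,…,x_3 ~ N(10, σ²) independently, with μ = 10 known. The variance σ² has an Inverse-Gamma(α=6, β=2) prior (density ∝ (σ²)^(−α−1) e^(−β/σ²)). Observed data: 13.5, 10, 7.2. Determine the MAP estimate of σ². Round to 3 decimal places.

Sum of squared deviations about the known mean: SS = (13.5−10)² + (10−10)² + (7.2−10)² = 20.09.
The Normal likelihood contributes (σ²)^(−n/2) exp(−SS/(2σ²)), so the posterior is Inverse-Gamma(α + n/2, β + SS/2) = Inverse-Gamma(7.5, 12.045).
The mode of Inverse-Gamma(a, b) is b/(a+1) = 12.045/8.5 ≈ 1.417.

σ̂²_MAP = 1.417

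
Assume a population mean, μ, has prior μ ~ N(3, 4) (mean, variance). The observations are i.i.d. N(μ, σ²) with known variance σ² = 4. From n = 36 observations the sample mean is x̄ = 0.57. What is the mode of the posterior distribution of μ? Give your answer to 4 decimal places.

n = 36, x̄ = 0.57.
For a Normal prior and Normal likelihood with known variance, the posterior is Normal; its mode equals its mean, the precision-weighted average.
Prior precision 1/σ₀² = 1/4 = 0.25; data precision n/σ² = 36/4 = 9.
μ̂ = (0.25·3 + 9·0.57) / (0.25 + 9) = 5.88/9.25 = 588/925 ≈ 0.6357.

μ̂_MAP = 0.6357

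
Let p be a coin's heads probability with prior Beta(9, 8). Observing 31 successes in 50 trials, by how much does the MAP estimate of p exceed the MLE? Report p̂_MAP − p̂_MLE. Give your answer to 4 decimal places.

Posterior is Beta(40, 27); MAP = (40−1)/(67−2) = 39/65 ≈ 0.60000.
MLE ignores the prior: p̂_MLE = k/n = 31/50 ≈ 0.62000.
Difference = 39/65 − 31/50 = -1/50 ≈ -0.0200.

MAP − MLE = -0.0200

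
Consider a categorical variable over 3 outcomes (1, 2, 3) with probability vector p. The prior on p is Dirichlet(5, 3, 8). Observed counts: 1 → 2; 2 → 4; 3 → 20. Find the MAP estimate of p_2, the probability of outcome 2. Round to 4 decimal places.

MAP estimate: 0.1538

The posterior is Dirichlet(αᵢ + nᵢ) = Dirichlet(7, 7, 28).
For a Dirichlet(a₁,…,a_K) with all aᵢ > 1, the mode has j-th component (aⱼ − 1)/(Σaᵢ − K).
Here Σaᵢ = 42 and K = 3, so p_2 = (7 − 1)/(42 − 3) = 6/39 ≈ 0.1538.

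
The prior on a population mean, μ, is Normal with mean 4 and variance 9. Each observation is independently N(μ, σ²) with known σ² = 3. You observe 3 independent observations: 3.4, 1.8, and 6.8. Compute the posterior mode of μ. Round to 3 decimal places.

n = 3; x̄ = (3.4 + 1.8 + 6.8)/3 = 12/3 = 4.
For a Normal prior and Normal likelihood with known variance, the posterior is Normal; its mode equals its mean, the precision-weighted average.
Prior precision 1/σ₀² = 1/9; data precision n/σ² = 3/3 = 1.
μ̂ = ((1/9)·4 + 1·4) / (1/9 + 1) = (40/9)/(10/9) = 4.000.

μ̂_MAP = 4.000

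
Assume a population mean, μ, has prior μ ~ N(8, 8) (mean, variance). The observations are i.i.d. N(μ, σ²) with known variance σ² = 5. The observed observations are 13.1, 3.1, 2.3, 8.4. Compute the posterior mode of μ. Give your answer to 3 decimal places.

μ̂_MAP = 6.897

n = 4; x̄ = (13.1 + 3.1 + 2.3 + 8.4)/4 = 26.9/4 = 6.725.
For a Normal prior and Normal likelihood with known variance, the posterior is Normal; its mode equals its mean, the precision-weighted average.
Prior precision 1/σ₀² = 1/8 = 0.125; data precision n/σ² = 4/5 = 0.8.
μ̂ = (0.125·8 + 0.8·6.725) / (0.125 + 0.8) = 6.38/0.925 = 1276/185 ≈ 6.897.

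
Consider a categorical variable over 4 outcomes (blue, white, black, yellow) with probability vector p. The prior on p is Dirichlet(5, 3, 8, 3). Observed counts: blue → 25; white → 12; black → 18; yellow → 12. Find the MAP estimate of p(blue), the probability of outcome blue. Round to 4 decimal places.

The posterior is Dirichlet(αᵢ + nᵢ) = Dirichlet(30, 15, 26, 15).
For a Dirichlet(a₁,…,a_K) with all aᵢ > 1, the mode has j-th component (aⱼ − 1)/(Σaᵢ − K).
Here Σaᵢ = 86 and K = 4, so p(blue) = (30 − 1)/(86 − 4) = 29/82 ≈ 0.3537.

MAP estimate of p(blue) = 0.3537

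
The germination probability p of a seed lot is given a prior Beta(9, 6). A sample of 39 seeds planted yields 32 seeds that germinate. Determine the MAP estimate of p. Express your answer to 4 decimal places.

Prior: Beta(9, 6).
Data: 32 successes in 39 trials. The binomial likelihood contributes p^32(1−p)^7, so the posterior is Beta(9+32, 6+7) = Beta(41, 13).
For Beta(a, b) with a, b > 1 the mode is (a−1)/(a+b−2) = 40/52 ≈ 0.7692.

p̂_MAP = 0.7692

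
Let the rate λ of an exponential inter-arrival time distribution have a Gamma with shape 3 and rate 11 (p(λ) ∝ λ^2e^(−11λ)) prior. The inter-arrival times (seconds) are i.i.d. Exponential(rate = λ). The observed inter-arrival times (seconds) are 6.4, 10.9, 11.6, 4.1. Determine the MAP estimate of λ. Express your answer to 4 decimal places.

λ̂_MAP = 0.1364

The Exponential(rate=λ) likelihood is ∝ λ^n e^(−λΣtᵢ). Here n = 4 and Σtᵢ = 6.4 + 10.9 + 11.6 + 4.1 = 33.
Posterior ∝ λ^2e^(−11λ) · λ^4e^(−33λ) = λ^6e^(−44λ), i.e. Gamma(7, 44).
Mode = (a−1)/b = 6/44 ≈ 0.1364.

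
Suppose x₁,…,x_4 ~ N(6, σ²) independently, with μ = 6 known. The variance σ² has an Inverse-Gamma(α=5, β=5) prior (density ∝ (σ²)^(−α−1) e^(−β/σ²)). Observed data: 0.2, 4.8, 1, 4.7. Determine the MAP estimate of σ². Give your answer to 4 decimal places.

Sum of squared deviations about the known mean: SS = (0.2−6)² + (4.8−6)² + (1−6)² + (4.7−6)² = 61.77.
The Normal likelihood contributes (σ²)^(−n/2) exp(−SS/(2σ²)), so the posterior is Inverse-Gamma(α + n/2, β + SS/2) = Inverse-Gamma(7, 35.885).
The mode of Inverse-Gamma(a, b) is b/(a+1) = 35.885/8 ≈ 4.4856.

σ̂²_MAP = 4.4856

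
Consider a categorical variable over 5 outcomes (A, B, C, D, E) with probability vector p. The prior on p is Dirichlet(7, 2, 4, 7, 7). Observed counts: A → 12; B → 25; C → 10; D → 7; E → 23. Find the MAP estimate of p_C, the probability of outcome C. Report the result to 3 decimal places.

The posterior is Dirichlet(αᵢ + nᵢ) = Dirichlet(19, 27, 14, 14, 30).
For a Dirichlet(a₁,…,a_K) with all aᵢ > 1, the mode has j-th component (aⱼ − 1)/(Σaᵢ − K).
Here Σaᵢ = 104 and K = 5, so p_C = (14 − 1)/(104 − 5) = 13/99 ≈ 0.131.

MAP estimate of p_C = 0.131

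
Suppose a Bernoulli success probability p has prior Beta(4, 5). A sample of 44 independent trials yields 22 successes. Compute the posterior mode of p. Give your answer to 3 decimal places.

p̂_MAP = 0.490

Prior: Beta(4, 5).
Data: 22 successes in 44 trials. The binomial likelihood contributes p^22(1−p)^22, so the posterior is Beta(4+22, 5+22) = Beta(26, 27).
For Beta(a, b) with a, b > 1 the mode is (a−1)/(a+b−2) = 25/51 ≈ 0.490.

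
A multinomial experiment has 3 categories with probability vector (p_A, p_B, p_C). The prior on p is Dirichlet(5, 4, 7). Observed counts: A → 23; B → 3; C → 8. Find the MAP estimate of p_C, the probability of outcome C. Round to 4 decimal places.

MAP estimate of p_C = 0.2979

The posterior is Dirichlet(αᵢ + nᵢ) = Dirichlet(28, 7, 15).
For a Dirichlet(a₁,…,a_K) with all aᵢ > 1, the mode has j-th component (aⱼ − 1)/(Σaᵢ − K).
Here Σaᵢ = 50 and K = 3, so p_C = (15 − 1)/(50 − 3) = 14/47 ≈ 0.2979.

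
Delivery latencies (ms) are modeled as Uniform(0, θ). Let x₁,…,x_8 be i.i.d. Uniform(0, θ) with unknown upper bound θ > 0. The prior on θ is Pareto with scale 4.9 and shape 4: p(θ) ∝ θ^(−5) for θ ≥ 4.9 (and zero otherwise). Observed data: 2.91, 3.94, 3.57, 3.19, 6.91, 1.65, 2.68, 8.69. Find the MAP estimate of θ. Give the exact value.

The Uniform(0, θ) likelihood is θ^(−n) for θ ≥ max(xᵢ), zero otherwise. Here max(xᵢ) = 8.69.
Posterior ∝ θ^(−5) · θ^(−8) = θ^(−13) on θ ≥ max(4.9, 8.69) = 8.69.
This density is strictly decreasing in θ, so the posterior mode lies at the lower boundary of the support.

θ̂_MAP = 8.69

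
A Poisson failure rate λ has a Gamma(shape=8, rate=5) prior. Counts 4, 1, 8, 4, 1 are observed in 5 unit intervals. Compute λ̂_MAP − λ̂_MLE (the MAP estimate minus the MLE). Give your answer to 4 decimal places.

MAP − MLE = -1.1000

Σxᵢ = 18. Posterior is Gamma(26, 10); MAP = (26−1)/10 = 25/10 ≈ 2.50000.
MLE = x̄ = 18/5 ≈ 3.60000.
Difference = 25/10 − 18/5 = -11/10 ≈ -1.1000.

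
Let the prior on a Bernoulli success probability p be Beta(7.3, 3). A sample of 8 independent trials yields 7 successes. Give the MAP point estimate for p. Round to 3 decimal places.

Prior: Beta(7.3, 3).
Data: 7 successes in 8 trials. The binomial likelihood contributes p^7(1−p)^1, so the posterior is Beta(7.3+7, 3+1) = Beta(14.3, 4).
For Beta(a, b) with a, b > 1 the mode is (a−1)/(a+b−2) = 13.3/16.3 ≈ 0.816.

p̂_MAP = 0.816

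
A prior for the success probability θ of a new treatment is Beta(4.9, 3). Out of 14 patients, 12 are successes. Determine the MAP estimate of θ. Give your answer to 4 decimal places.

θ̂_MAP = 0.7990

Prior: Beta(4.9, 3).
Data: 12 successes in 14 trials. The binomial likelihood contributes θ^12(1−θ)^2, so the posterior is Beta(4.9+12, 3+2) = Beta(16.9, 5).
For Beta(a, b) with a, b > 1 the mode is (a−1)/(a+b−2) = 15.9/19.9 ≈ 0.7990.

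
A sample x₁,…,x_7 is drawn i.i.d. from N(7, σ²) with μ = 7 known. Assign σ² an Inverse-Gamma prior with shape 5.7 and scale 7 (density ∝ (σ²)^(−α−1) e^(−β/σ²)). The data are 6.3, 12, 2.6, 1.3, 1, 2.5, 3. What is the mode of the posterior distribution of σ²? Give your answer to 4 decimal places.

σ̂²_MAP = 8.0191

Sum of squared deviations about the known mean: SS = (6.3−7)² + (12−7)² + (2.6−7)² + (1.3−7)² + (1−7)² + (2.5−7)² + (3−7)² = 149.59.
The Normal likelihood contributes (σ²)^(−n/2) exp(−SS/(2σ²)), so the posterior is Inverse-Gamma(α + n/2, β + SS/2) = Inverse-Gamma(9.2, 81.795).
The mode of Inverse-Gamma(a, b) is b/(a+1) = 81.795/10.2 ≈ 8.0191.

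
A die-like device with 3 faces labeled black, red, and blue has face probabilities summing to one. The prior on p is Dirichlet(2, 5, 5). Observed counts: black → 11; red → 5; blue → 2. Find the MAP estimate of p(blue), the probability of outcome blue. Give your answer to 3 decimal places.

The posterior is Dirichlet(αᵢ + nᵢ) = Dirichlet(13, 10, 7).
For a Dirichlet(a₁,…,a_K) with all aᵢ > 1, the mode has j-th component (aⱼ − 1)/(Σaᵢ − K).
Here Σaᵢ = 30 and K = 3, so p(blue) = (7 − 1)/(30 − 3) = 6/27 ≈ 0.222.

MAP estimate of p(blue) = 0.222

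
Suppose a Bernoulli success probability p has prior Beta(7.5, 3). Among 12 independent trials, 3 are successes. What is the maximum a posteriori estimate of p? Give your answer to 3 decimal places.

Prior: Beta(7.5, 3).
Data: 3 successes in 12 trials. The binomial likelihood contributes p^3(1−p)^9, so the posterior is Beta(7.5+3, 3+9) = Beta(10.5, 12).
For Beta(a, b) with a, b > 1 the mode is (a−1)/(a+b−2) = 9.5/20.5 ≈ 0.463.

p̂_MAP = 0.463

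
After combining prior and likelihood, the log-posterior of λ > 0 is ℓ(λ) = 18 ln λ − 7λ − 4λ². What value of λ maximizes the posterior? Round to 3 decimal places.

λ̂_MAP = 1.125

ℓ'(λ) = 18/λ − 7 − 8λ. Setting this to zero and multiplying by λ: 8λ² + 7λ − 18 = 0.
λ = (−7 + √(7² + 4·8·18)) / (2·8) = (−7 + √625) / 16 = (−7 + 25)/16 = 9/8.
ℓ''(λ) = −18/λ² − 8 < 0, confirming a maximum.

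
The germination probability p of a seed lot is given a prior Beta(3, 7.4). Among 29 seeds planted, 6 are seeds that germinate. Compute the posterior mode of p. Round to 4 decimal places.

p̂_MAP = 0.2139

Prior: Beta(3, 7.4).
Data: 6 successes in 29 trials. The binomial likelihood contributes p^6(1−p)^23, so the posterior is Beta(3+6, 7.4+23) = Beta(9, 30.4).
For Beta(a, b) with a, b > 1 the mode is (a−1)/(a+b−2) = 8/37.4 ≈ 0.2139.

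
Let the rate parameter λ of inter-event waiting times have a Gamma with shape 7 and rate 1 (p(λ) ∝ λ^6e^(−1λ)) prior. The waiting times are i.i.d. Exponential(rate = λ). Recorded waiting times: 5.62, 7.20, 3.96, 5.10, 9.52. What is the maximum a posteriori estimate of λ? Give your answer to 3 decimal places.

λ̂_MAP = 0.340

The Exponential(rate=λ) likelihood is ∝ λ^n e^(−λΣtᵢ). Here n = 5 and Σtᵢ = 5.62 + 7.20 + 3.96 + 5.10 + 9.52 = 31.40.
Posterior ∝ λ^6e^(−1λ) · λ^5e^(−31.40λ) = λ^11e^(−32.40λ), i.e. Gamma(12, 32.40).
Mode = (a−1)/b = 11/32.40 ≈ 0.340.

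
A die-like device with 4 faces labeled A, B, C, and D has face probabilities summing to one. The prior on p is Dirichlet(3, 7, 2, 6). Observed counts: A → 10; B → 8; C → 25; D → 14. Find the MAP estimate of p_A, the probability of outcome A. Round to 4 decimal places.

The posterior is Dirichlet(αᵢ + nᵢ) = Dirichlet(13, 15, 27, 20).
For a Dirichlet(a₁,…,a_K) with all aᵢ > 1, the mode has j-th component (aⱼ − 1)/(Σaᵢ − K).
Here Σaᵢ = 75 and K = 4, so p_A = (13 − 1)/(75 − 4) = 12/71 ≈ 0.1690.

MAP estimate of p_A = 0.1690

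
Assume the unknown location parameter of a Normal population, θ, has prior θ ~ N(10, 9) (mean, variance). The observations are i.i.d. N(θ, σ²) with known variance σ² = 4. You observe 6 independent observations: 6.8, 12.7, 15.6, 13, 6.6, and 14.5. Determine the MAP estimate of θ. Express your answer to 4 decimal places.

θ̂_MAP = 11.4276

n = 6; x̄ = (6.8 + 12.7 + 15.6 + 13 + 6.6 + 14.5)/6 = 69.2/6 = 173/15 ≈ 11.5333.
For a Normal prior and Normal likelihood with known variance, the posterior is Normal; its mode equals its mean, the precision-weighted average.
Prior precision 1/σ₀² = 1/9; data precision n/σ² = 6/4 = 1.5.
θ̂ = ((1/9)·10 + 1.5·(173/15)) / (1/9 + 1.5) = (1657/90)/(29/18) = 1657/145 ≈ 11.4276.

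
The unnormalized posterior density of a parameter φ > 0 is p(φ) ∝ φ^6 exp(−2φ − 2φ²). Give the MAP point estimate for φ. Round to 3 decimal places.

φ̂_MAP = 1.000

ℓ'(φ) = 6/φ − 2 − 4φ. Setting this to zero and multiplying by φ: 4φ² + 2φ − 6 = 0.
φ = (−2 + √(2² + 4·4·6)) / (2·4) = (−2 + √100) / 8 = (−2 + 10)/8 = 1.
ℓ''(φ) = −6/φ² − 4 < 0, confirming a maximum.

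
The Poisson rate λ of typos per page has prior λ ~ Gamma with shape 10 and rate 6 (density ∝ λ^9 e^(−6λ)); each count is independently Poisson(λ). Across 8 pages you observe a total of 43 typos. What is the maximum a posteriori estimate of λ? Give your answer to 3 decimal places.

Σxᵢ = 43, n = 8.
Posterior ∝ λ^9e^(−6λ) · λ^43e^(−8λ) = λ^52e^(−14λ), i.e. Gamma(shape=53, rate=14).
The mode of a Gamma(a, b) with a ≥ 1 (shape–rate) is (a−1)/b = 52/14 ≈ 3.714.

λ̂_MAP = 3.714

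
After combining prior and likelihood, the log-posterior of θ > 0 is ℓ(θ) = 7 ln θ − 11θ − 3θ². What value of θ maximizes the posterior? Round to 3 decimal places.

θ̂_MAP = 0.500

ℓ'(θ) = 7/θ − 11 − 6θ. Setting this to zero and multiplying by θ: 6θ² + 11θ − 7 = 0.
θ = (−11 + √(11² + 4·6·7)) / (2·6) = (−11 + √289) / 12 = (−11 + 17)/12 = 1/2.
ℓ''(θ) = −7/θ² − 6 < 0, confirming a maximum.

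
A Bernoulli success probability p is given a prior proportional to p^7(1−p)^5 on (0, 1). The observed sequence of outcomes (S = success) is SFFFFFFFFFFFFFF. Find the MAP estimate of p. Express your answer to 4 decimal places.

p̂_MAP = 0.2963

The prior density ∝ p^7(1−p)^5 is the kernel of Beta(8, 6).
Data: 1 success in 15 trials (from the sequence). The binomial likelihood contributes p(1−p)^14, so the posterior is Beta(8+1, 6+14) = Beta(9, 20).
For Beta(a, b) with a, b > 1 the mode is (a−1)/(a+b−2) = 8/27 ≈ 0.2963.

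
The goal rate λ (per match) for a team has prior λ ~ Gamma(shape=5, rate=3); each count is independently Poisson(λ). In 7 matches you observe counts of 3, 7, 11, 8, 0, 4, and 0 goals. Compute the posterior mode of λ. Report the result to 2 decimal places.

Σxᵢ = 3+7+11+8+0+4+0 = 33, with n = 7.
Posterior ∝ λ^4e^(−3λ) · λ^33e^(−7λ) = λ^37e^(−10λ), i.e. Gamma(shape=38, rate=10).
The mode of a Gamma(a, b) with a ≥ 1 (shape–rate) is (a−1)/b = 37/10 ≈ 3.70.

λ̂_MAP = 3.70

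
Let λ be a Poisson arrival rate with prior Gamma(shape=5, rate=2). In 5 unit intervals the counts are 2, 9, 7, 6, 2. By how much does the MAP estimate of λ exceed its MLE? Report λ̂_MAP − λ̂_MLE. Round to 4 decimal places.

MAP − MLE = -0.9143

Σxᵢ = 26. Posterior is Gamma(31, 7); MAP = (31−1)/7 = 30/7 ≈ 4.28571.
MLE = x̄ = 26/5 ≈ 5.20000.
Difference = 30/7 − 26/5 = -32/35 ≈ -0.9143.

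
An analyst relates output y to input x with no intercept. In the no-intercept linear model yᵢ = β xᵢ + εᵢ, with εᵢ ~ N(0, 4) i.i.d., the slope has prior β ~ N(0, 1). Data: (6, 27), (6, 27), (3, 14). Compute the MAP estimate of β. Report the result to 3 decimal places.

β̂_MAP = 4.306

log p(β | y) = −Σ(yᵢ − βxᵢ)²/(2·4) − β²/(2·1) + const.
Setting the derivative to zero: Σxᵢ(yᵢ − βxᵢ)/4 − β/1 = 0, so β = Σxᵢyᵢ / (Σxᵢ² + σ²/τ²).
Σxᵢyᵢ = 6·27 + 6·27 + 3·14 = 366; Σxᵢ² = 81; σ²/τ² = 4.
β̂_MAP = 366 / (81 + 4) = 366/85 ≈ 4.306.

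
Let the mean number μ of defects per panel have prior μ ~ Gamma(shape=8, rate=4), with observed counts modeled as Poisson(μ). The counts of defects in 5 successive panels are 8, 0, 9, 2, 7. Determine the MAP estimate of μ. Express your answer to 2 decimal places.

Σxᵢ = 8+0+9+2+7 = 26, with n = 5.
Posterior ∝ μ^7e^(−4μ) · μ^26e^(−5μ) = μ^33e^(−9μ), i.e. Gamma(shape=34, rate=9).
The mode of a Gamma(a, b) with a ≥ 1 (shape–rate) is (a−1)/b = 33/9 ≈ 3.67.

μ̂_MAP = 3.67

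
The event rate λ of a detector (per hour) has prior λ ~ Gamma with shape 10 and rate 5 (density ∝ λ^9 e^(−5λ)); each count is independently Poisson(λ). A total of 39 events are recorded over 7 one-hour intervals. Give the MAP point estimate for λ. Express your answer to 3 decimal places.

Σxᵢ = 39, n = 7.
Posterior ∝ λ^9e^(−5λ) · λ^39e^(−7λ) = λ^48e^(−12λ), i.e. Gamma(shape=49, rate=12).
The mode of a Gamma(a, b) with a ≥ 1 (shape–rate) is (a−1)/b = 48/12 ≈ 4.000.

λ̂_MAP = 4.000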